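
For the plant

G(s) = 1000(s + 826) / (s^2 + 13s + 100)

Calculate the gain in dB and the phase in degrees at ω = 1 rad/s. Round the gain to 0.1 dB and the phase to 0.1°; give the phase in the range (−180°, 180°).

78.4 dB, -7.4°

At s = jω = j1:
zero (s+826): 826 + j1 → |·| = √(826²+1²) = √682277 ≈ 826, ∠ = arctan(1/826) ≈ 0.07°
quadratic: (j1)² + 13·j1 + 100 = 99 + j13 → |·| ≈ 99.85, ∠ ≈ 7.48°
|G| = 1000 · 826 / 99.85 ≈ 8272.4
Gain = 20 log₁₀(8272.4) ≈ 78.35 dB
∠G = 0.07° − 7.48° = -7.41°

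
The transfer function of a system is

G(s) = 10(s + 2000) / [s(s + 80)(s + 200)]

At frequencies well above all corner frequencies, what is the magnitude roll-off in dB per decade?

-40 dB/decade

Each pole contributes −20 dB/decade at high frequency; each zero contributes +20 dB/decade.
Net: 1 zero(s) − 3 pole(s) → -40 dB/decade.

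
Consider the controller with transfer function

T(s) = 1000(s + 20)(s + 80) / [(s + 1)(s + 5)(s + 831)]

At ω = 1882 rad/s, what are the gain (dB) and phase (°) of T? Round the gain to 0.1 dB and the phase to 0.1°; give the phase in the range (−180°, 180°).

-6.3 dB, -69.0°

At s = jω = j1882:
zero (s+20): 20 + j1882 → |·| = √(20²+1882²) = √3542324 ≈ 1882.1, ∠ = arctan(1882/20) ≈ 89.39°
zero (s+80): 80 + j1882 → |·| = √(80²+1882²) = √3548324 ≈ 1883.7, ∠ = arctan(1882/80) ≈ 87.57°
pole (s+1): 1 + j1882 → |·| = √(1²+1882²) = √3541925 ≈ 1882, ∠ = arctan(1882/1) ≈ 89.97°
pole (s+5): 5 + j1882 → |·| = √(5²+1882²) = √3541949 ≈ 1882, ∠ = arctan(1882/5) ≈ 89.85°
pole (s+831): 831 + j1882 → |·| = √(831²+1882²) = √4232485 ≈ 2057.3, ∠ = arctan(1882/831) ≈ 66.18°
|T| = 1000 · 3.5453e+06 / 7.2868e+09 ≈ 0.48654
Gain = 20 log₁₀(0.48654) ≈ -6.26 dB
∠T = 176.96° − 246.00° = -69.04°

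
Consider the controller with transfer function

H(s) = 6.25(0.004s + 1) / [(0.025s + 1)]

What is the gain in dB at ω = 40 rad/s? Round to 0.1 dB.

At ω = 40 rad/s:
zero (1 + j40·0.004) = 1 + j0.16 → |·| ≈ 1.0127, ∠ ≈ 9.09°
pole (1 + j40·0.025) = 1 + j1 → |·| ≈ 1.4142, ∠ ≈ 45.00°
|H| = 6.25 · 1.0127 / (1.4142) ≈ 4.4756
Gain = 20 log₁₀(4.4756) ≈ 13.02 dB

13.0 dB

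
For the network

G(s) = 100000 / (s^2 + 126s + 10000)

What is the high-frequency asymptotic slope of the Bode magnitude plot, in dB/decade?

Each pole contributes −20 dB/decade at high frequency; each zero contributes +20 dB/decade.
Net: 0 zero(s) − 2 pole(s) → -40 dB/decade.

-40 dB/decade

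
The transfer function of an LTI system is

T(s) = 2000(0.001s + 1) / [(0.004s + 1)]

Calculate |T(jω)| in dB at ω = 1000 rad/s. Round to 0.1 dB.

At ω = 1000 rad/s:
zero (1 + j1000·0.001) = 1 + j1 → |·| ≈ 1.4142, ∠ ≈ 45.00°
pole (1 + j1000·0.004) = 1 + j4 → |·| ≈ 4.1231, ∠ ≈ 75.96°
|T| = 2000 · 1.4142 / (4.1231) ≈ 685.99
Gain = 20 log₁₀(685.99) ≈ 56.73 dB

56.7 dB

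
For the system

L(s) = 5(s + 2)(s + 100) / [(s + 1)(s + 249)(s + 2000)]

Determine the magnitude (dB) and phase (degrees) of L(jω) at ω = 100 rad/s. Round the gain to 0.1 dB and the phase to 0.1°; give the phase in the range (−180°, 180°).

At s = jω = j100:
zero (s+2): 2 + j100 → |·| = √(2²+100²) = √10004 ≈ 100.02, ∠ = arctan(100/2) ≈ 88.85°
zero (s+100): 100 + j100 → |·| = √(100²+100²) = √20000 ≈ 141.42, ∠ = arctan(100/100) ≈ 45.00°
pole (s+1): 1 + j100 → |·| = √(1²+100²) = √10001 ≈ 100, ∠ = arctan(100/1) ≈ 89.43°
pole (s+249): 249 + j100 → |·| = √(249²+100²) = √72001 ≈ 268.33, ∠ = arctan(100/249) ≈ 21.88°
pole (s+2000): 2000 + j100 → |·| = √(2000²+100²) = √4010000 ≈ 2002.5, ∠ = arctan(100/2000) ≈ 2.86°
|L| = 5 · 14145 / 5.3733e+07 ≈ 0.0013162
Gain = 20 log₁₀(0.0013162) ≈ -57.61 dB
∠L = 133.85° − 114.17° = 19.68°

-57.6 dB, 19.7°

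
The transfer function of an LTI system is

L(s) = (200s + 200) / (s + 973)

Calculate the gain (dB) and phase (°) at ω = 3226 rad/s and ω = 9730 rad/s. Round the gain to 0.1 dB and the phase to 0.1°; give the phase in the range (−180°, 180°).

Substitute s = j3226:
Numerator: 200(j3226) + 200 = 200 + j645200
Denominator: (j3226) + 973 = 973 + j3226
|N| = √(200² + 645200²) ≈ 6.452e+05, ∠N ≈ 89.98°
|D| = √(973² + 3226²) ≈ 3369.5, ∠D ≈ 73.22°
|L| = 6.452e+05 / 3369.5 ≈ 191.48
Gain = 20 log₁₀(191.48) ≈ 45.64 dB
∠L = 89.98° − 73.22° = 16.76°

Substitute s = j9730:
Numerator: 200(j9730) + 200 = 200 + j1946000
Denominator: (j9730) + 973 = 973 + j9730
|N| = √(200² + 1946000²) ≈ 1.946e+06, ∠N ≈ 89.99°
|D| = √(973² + 9730²) ≈ 9778.5, ∠D ≈ 84.29°
|L| = 1.946e+06 / 9778.5 ≈ 199.01
Gain = 20 log₁₀(199.01) ≈ 45.98 dB
∠L = 89.99° − 84.29° = 5.70°

ω = 3226: 45.6 dB, 16.8°; ω = 9730: 46.0 dB, 5.7°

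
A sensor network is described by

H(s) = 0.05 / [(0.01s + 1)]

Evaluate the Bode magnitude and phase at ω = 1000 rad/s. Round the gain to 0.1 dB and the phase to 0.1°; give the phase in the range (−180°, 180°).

-46.1 dB, -84.3°

At ω = 1000 rad/s:
pole (1 + j1000·0.01) = 1 + j10 → |·| ≈ 10.05, ∠ ≈ 84.29°
|H| = 0.05 · 1 / (10.05) ≈ 0.0049751
Gain = 20 log₁₀(0.0049751) ≈ -46.06 dB
∠H = (0°) − (84.29°) = -84.29°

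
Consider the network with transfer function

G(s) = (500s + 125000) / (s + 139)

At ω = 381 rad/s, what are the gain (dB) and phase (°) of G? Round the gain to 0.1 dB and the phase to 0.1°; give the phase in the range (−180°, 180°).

Substitute s = j381:
Numerator: 500(j381) + 125000 = 125000 + j190500
Denominator: (j381) + 139 = 139 + j381
|N| = √(125000² + 190500²) ≈ 2.2785e+05, ∠N ≈ 56.73°
|D| = √(139² + 381²) ≈ 405.56, ∠D ≈ 69.96°
|G| = 2.2785e+05 / 405.56 ≈ 561.82
Gain = 20 log₁₀(561.82) ≈ 54.99 dB
∠G = 56.73° − 69.96° = -13.23°

55.0 dB, -13.2°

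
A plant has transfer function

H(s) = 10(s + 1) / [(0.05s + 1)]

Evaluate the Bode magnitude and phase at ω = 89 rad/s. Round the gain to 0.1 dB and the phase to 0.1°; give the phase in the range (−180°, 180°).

45.8 dB, 12.0°

At ω = 89 rad/s:
zero (1 + j89·1) = 1 + j89 → |·| ≈ 89.006, ∠ ≈ 89.36°
pole (1 + j89·0.05) = 1 + j4.45 → |·| ≈ 4.561, ∠ ≈ 77.33°
|H| = 10 · 89.006 / (4.561) ≈ 195.15
Gain = 20 log₁₀(195.15) ≈ 45.81 dB
∠H = (89.36°) − (77.33°) = 12.03°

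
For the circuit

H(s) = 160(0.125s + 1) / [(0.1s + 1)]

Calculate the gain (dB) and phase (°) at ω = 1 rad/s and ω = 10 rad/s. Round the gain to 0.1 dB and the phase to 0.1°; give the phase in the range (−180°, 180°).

At ω = 1 rad/s:
zero (1 + j1·0.125) = 1 + j0.125 → |·| ≈ 1.0078, ∠ ≈ 7.13°
pole (1 + j1·0.1) = 1 + j0.1 → |·| ≈ 1.005, ∠ ≈ 5.71°
|H| = 160 · 1.0078 / (1.005) ≈ 160.45
Gain = 20 log₁₀(160.45) ≈ 44.11 dB
∠H = (7.13°) − (5.71°) = 1.42°

At ω = 10 rad/s:
zero (1 + j10·0.125) = 1 + j1.25 → |·| ≈ 1.6008, ∠ ≈ 51.34°
pole (1 + j10·0.1) = 1 + j1 → |·| ≈ 1.4142, ∠ ≈ 45.00°
|H| = 160 · 1.6008 / (1.4142) ≈ 181.11
Gain = 20 log₁₀(181.11) ≈ 45.16 dB
∠H = (51.34°) − (45.00°) = 6.34°

ω = 1: 44.1 dB, 1.4°; ω = 10: 45.2 dB, 6.3°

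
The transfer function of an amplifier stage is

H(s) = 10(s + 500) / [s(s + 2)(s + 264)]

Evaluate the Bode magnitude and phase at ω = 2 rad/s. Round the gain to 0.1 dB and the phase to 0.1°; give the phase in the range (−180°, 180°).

10.5 dB, -135.2°

At s = jω = j2:
zero (s+500): 500 + j2 → |·| = √(500²+2²) = √250004 ≈ 500, ∠ = arctan(2/500) ≈ 0.23°
pole (s+2): 2 + j2 → |·| = √(2²+2²) = √8 ≈ 2.8284, ∠ = arctan(2/2) ≈ 45.00°
pole (s+264): 264 + j2 → |·| = √(264²+2²) = √69700 ≈ 264.01, ∠ = arctan(2/264) ≈ 0.43°
pole at origin: |s| = 2, ∠ = 90.00° (in denominator)
|H| = 10 · 500 / 1493.5 ≈ 3.3478
Gain = 20 log₁₀(3.3478) ≈ 10.50 dB
∠H = 0.23° − 135.43° = -135.20°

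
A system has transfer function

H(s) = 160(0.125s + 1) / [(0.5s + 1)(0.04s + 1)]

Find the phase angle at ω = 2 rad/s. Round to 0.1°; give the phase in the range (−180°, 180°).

At ω = 2 rad/s:
zero (1 + j2·0.125) = 1 + j0.25 → |·| ≈ 1.0308, ∠ ≈ 14.04°
pole (1 + j2·0.5) = 1 + j1 → |·| ≈ 1.4142, ∠ ≈ 45.00°
pole (1 + j2·0.04) = 1 + j0.08 → |·| ≈ 1.0032, ∠ ≈ 4.57°
∠H = (14.04°) − (45.00° + 4.57°) = -35.53°

-35.5°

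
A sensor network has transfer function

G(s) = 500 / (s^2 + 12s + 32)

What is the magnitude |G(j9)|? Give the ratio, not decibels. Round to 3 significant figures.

4.22

Substitute s = j9:
Numerator: 500 = 500 + j0
Denominator: (j9)^2 + 12(j9) + 32 = -49 + j108
|N| = √(500² + 0²) ≈ 500, ∠N ≈ 0.00°
|D| = √(49² + 108²) ≈ 118.6, ∠D ≈ 114.40°
|G| = 500 / 118.6 ≈ 4.2159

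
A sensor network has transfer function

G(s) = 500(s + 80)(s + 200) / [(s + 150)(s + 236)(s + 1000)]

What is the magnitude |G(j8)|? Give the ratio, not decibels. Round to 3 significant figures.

At s = jω = j8:
zero (s+80): 80 + j8 → |·| = √(80²+8²) = √6464 ≈ 80.399, ∠ = arctan(8/80) ≈ 5.71°
zero (s+200): 200 + j8 → |·| = √(200²+8²) = √40064 ≈ 200.16, ∠ = arctan(8/200) ≈ 2.29°
pole (s+150): 150 + j8 → |·| = √(150²+8²) = √22564 ≈ 150.21, ∠ = arctan(8/150) ≈ 3.05°
pole (s+236): 236 + j8 → |·| = √(236²+8²) = √55760 ≈ 236.14, ∠ = arctan(8/236) ≈ 1.94°
pole (s+1000): 1000 + j8 → |·| = √(1000²+8²) = √1000064 ≈ 1000, ∠ = arctan(8/1000) ≈ 0.46°
|G| = 500 · 16093 / 3.5471e+07 ≈ 0.22685

0.227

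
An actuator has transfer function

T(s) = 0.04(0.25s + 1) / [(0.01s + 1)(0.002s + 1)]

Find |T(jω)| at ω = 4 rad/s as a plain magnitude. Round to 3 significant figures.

0.0565

At ω = 4 rad/s:
zero (1 + j4·0.25) = 1 + j1 → |·| ≈ 1.4142, ∠ ≈ 45.00°
pole (1 + j4·0.01) = 1 + j0.04 → |·| ≈ 1.0008, ∠ ≈ 2.29°
pole (1 + j4·0.002) = 1 + j0.008 → |·| ≈ 1, ∠ ≈ 0.46°
|T| = 0.04 · 1.4142 / (1.0008 · 1) ≈ 0.056523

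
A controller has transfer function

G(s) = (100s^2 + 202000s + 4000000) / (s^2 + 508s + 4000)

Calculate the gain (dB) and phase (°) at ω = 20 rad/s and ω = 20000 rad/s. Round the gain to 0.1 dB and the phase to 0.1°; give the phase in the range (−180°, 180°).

ω = 20: 54.4 dB, -24.9°; ω = 20000: 40.0 dB, -4.3°

Substitute s = j20:
Numerator: 100(j20)^2 + 202000(j20) + 4000000 = 3960000 + j4040000
Denominator: (j20)^2 + 508(j20) + 4000 = 3600 + j10160
|N| = √(3960000² + 4040000²) ≈ 5.6571e+06, ∠N ≈ 45.57°
|D| = √(3600² + 10160²) ≈ 10779, ∠D ≈ 70.49°
|G| = 5.6571e+06 / 10779 ≈ 524.83
Gain = 20 log₁₀(524.83) ≈ 54.40 dB
∠G = 45.57° − 70.49° = -24.92°

Substitute s = j20000:
Numerator: 100(j20000)^2 + 202000(j20000) + 4000000 = -39996000000 + j4040000000
Denominator: (j20000)^2 + 508(j20000) + 4000 = -399996000 + j10160000
|N| = √(39996000000² + 4040000000²) ≈ 4.02e+10, ∠N ≈ 174.23°
|D| = √(399996000² + 10160000²) ≈ 4.0013e+08, ∠D ≈ 178.54°
|G| = 4.02e+10 / 4.0013e+08 ≈ 100.47
Gain = 20 log₁₀(100.47) ≈ 40.04 dB
∠G = 174.23° − 178.54° = -4.31°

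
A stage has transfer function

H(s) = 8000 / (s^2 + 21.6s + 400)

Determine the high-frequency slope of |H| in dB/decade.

-40 dB/decade

Each pole contributes −20 dB/decade at high frequency; each zero contributes +20 dB/decade.
Net: 0 zero(s) − 2 pole(s) → -40 dB/decade.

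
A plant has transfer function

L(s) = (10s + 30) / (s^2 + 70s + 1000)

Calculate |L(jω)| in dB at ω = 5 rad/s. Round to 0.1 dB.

Substitute s = j5:
Numerator: 10(j5) + 30 = 30 + j50
Denominator: (j5)^2 + 70(j5) + 1000 = 975 + j350
|N| = √(30² + 50²) ≈ 58.31, ∠N ≈ 59.04°
|D| = √(975² + 350²) ≈ 1035.9, ∠D ≈ 19.75°
|L| = 58.31 / 1035.9 ≈ 0.056289
Gain = 20 log₁₀(0.056289) ≈ -24.99 dB

-25.0 dB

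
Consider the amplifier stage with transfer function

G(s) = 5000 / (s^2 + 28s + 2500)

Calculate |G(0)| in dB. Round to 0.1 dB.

G(0) = 5000 / 2500 = 2
20 log₁₀(2) ≈ 6.02 dB

6.0 dB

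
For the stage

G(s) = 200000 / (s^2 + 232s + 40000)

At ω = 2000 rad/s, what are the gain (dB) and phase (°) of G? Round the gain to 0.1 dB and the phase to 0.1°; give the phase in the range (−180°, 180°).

-26.0 dB, -173.3°

At s = jω = j2000:
quadratic: (j2000)² + 232·j2000 + 40000 = -3960000 + j464000 → |·| ≈ 3.9871e+06, ∠ ≈ 173.32°
|G| = 200000 / 3.9871e+06 ≈ 0.050162
Gain = 20 log₁₀(0.050162) ≈ -25.99 dB
∠G = 0.00° − 173.32° = -173.32°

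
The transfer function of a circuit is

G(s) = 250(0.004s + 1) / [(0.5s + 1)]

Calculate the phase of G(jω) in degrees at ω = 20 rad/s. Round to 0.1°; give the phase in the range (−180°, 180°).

At ω = 20 rad/s:
zero (1 + j20·0.004) = 1 + j0.08 → |·| ≈ 1.0032, ∠ ≈ 4.57°
pole (1 + j20·0.5) = 1 + j10 → |·| ≈ 10.05, ∠ ≈ 84.29°
∠G = (4.57°) − (84.29°) = -79.72°

-79.7°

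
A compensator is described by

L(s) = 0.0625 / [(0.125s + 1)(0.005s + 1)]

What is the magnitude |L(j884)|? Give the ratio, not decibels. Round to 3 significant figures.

At ω = 884 rad/s:
pole (1 + j884·0.125) = 1 + j110.5 → |·| ≈ 110.5, ∠ ≈ 89.48°
pole (1 + j884·0.005) = 1 + j4.42 → |·| ≈ 4.5317, ∠ ≈ 77.25°
|L| = 0.0625 · 1 / (110.5 · 4.5317) ≈ 0.00012481

0.000125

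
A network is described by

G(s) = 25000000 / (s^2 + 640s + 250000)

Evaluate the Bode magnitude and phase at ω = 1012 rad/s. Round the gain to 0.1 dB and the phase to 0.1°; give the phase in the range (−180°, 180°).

At s = jω = j1012:
quadratic: (j1012)² + 640·j1012 + 250000 = -774144 + j647680 → |·| ≈ 1.0094e+06, ∠ ≈ 140.08°
|G| = 25000000 / 1.0094e+06 ≈ 24.767
Gain = 20 log₁₀(24.767) ≈ 27.88 dB
∠G = 0.00° − 140.08° = -140.08°

27.9 dB, -140.1°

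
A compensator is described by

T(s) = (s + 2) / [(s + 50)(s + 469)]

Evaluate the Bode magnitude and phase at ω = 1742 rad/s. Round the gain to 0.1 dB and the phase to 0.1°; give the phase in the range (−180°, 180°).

At s = jω = j1742:
zero (s+2): 2 + j1742 → |·| = √(2²+1742²) = √3034568 ≈ 1742, ∠ = arctan(1742/2) ≈ 89.93°
pole (s+50): 50 + j1742 → |·| = √(50²+1742²) = √3037064 ≈ 1742.7, ∠ = arctan(1742/50) ≈ 88.36°
pole (s+469): 469 + j1742 → |·| = √(469²+1742²) = √3254525 ≈ 1804, ∠ = arctan(1742/469) ≈ 74.93°
|T| = 1 · 1742 / 3.1438e+06 ≈ 0.00055411
Gain = 20 log₁₀(0.00055411) ≈ -65.13 dB
∠T = 89.93° − 163.29° = -73.36°

-65.1 dB, -73.4°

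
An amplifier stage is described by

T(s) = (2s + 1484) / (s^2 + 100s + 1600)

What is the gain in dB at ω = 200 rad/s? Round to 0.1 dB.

Substitute s = j200:
Numerator: 2(j200) + 1484 = 1484 + j400
Denominator: (j200)^2 + 100(j200) + 1600 = -38400 + j20000
|N| = √(1484² + 400²) ≈ 1537, ∠N ≈ 15.09°
|D| = √(38400² + 20000²) ≈ 43296, ∠D ≈ 152.49°
|T| = 1537 / 43296 ≈ 0.0355
Gain = 20 log₁₀(0.0355) ≈ -29.00 dB

-29.0 dB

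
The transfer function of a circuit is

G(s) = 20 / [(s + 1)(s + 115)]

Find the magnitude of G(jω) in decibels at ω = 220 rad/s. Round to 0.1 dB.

At s = jω = j220:
pole (s+1): 1 + j220 → |·| = √(1²+220²) = √48401 ≈ 220, ∠ = arctan(220/1) ≈ 89.74°
pole (s+115): 115 + j220 → |·| = √(115²+220²) = √61625 ≈ 248.24, ∠ = arctan(220/115) ≈ 62.40°
|G| = 20 / 54613 ≈ 0.00036621
Gain = 20 log₁₀(0.00036621) ≈ -68.73 dB

-68.7 dB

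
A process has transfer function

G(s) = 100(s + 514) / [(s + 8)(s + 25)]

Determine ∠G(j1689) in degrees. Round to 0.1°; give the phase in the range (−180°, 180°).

-105.8°

At s = jω = j1689:
zero (s+514): 514 + j1689 → |·| = √(514²+1689²) = √3116917 ≈ 1765.5, ∠ = arctan(1689/514) ≈ 73.07°
pole (s+8): 8 + j1689 → |·| = √(8²+1689²) = √2852785 ≈ 1689, ∠ = arctan(1689/8) ≈ 89.73°
pole (s+25): 25 + j1689 → |·| = √(25²+1689²) = √2853346 ≈ 1689.2, ∠ = arctan(1689/25) ≈ 89.15°
∠G = 73.07° − 178.88° = -105.81°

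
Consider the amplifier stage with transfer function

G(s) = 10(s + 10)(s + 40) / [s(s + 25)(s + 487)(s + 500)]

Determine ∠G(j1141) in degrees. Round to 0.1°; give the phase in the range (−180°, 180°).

At s = jω = j1141:
zero (s+10): 10 + j1141 → |·| = √(10²+1141²) = √1301981 ≈ 1141, ∠ = arctan(1141/10) ≈ 89.50°
zero (s+40): 40 + j1141 → |·| = √(40²+1141²) = √1303481 ≈ 1141.7, ∠ = arctan(1141/40) ≈ 87.99°
pole (s+25): 25 + j1141 → |·| = √(25²+1141²) = √1302506 ≈ 1141.3, ∠ = arctan(1141/25) ≈ 88.74°
pole (s+487): 487 + j1141 → |·| = √(487²+1141²) = √1539050 ≈ 1240.6, ∠ = arctan(1141/487) ≈ 66.89°
pole (s+500): 500 + j1141 → |·| = √(500²+1141²) = √1551881 ≈ 1245.7, ∠ = arctan(1141/500) ≈ 66.34°
pole at origin: |s| = 1141, ∠ = 90.00° (in denominator)
∠G = 177.49° − 311.97° = -134.48°

-134.5°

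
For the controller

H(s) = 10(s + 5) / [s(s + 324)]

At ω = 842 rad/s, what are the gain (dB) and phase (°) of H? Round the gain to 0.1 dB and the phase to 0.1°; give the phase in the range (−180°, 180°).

-39.1 dB, -69.3°

At s = jω = j842:
zero (s+5): 5 + j842 → |·| = √(5²+842²) = √708989 ≈ 842.01, ∠ = arctan(842/5) ≈ 89.66°
pole (s+324): 324 + j842 → |·| = √(324²+842²) = √813940 ≈ 902.19, ∠ = arctan(842/324) ≈ 68.95°
pole at origin: |s| = 842, ∠ = 90.00° (in denominator)
|H| = 10 · 842.01 / 7.5964e+05 ≈ 0.011084
Gain = 20 log₁₀(0.011084) ≈ -39.11 dB
∠H = 89.66° − 158.95° = -69.29°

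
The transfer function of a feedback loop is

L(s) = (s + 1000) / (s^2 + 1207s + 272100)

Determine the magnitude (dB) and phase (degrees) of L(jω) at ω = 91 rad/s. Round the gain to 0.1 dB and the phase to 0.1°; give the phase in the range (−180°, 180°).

-49.1 dB, -17.4°

Substitute s = j91:
Numerator: (j91) + 1000 = 1000 + j91
Denominator: (j91)^2 + 1207(j91) + 272100 = 263819 + j109837
|N| = √(1000² + 91²) ≈ 1004.1, ∠N ≈ 5.20°
|D| = √(263819² + 109837²) ≈ 2.8577e+05, ∠D ≈ 22.60°
|L| = 1004.1 / 2.8577e+05 ≈ 0.0035137
Gain = 20 log₁₀(0.0035137) ≈ -49.08 dB
∠L = 5.20° − 22.60° = -17.40°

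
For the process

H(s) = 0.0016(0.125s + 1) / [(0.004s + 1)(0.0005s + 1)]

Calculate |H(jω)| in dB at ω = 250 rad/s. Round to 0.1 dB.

At ω = 250 rad/s:
zero (1 + j250·0.125) = 1 + j31.25 → |·| ≈ 31.266, ∠ ≈ 88.17°
pole (1 + j250·0.004) = 1 + j1 → |·| ≈ 1.4142, ∠ ≈ 45.00°
pole (1 + j250·0.0005) = 1 + j0.125 → |·| ≈ 1.0078, ∠ ≈ 7.13°
|H| = 0.0016 · 31.266 / (1.4142 · 1.0078) ≈ 0.0351
Gain = 20 log₁₀(0.0351) ≈ -29.09 dB

-29.1 dB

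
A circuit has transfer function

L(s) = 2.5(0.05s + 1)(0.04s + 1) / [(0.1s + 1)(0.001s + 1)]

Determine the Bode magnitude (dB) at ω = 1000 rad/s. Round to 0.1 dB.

31.0 dB

At ω = 1000 rad/s:
zero (1 + j1000·0.05) = 1 + j50 → |·| ≈ 50.01, ∠ ≈ 88.85°
zero (1 + j1000·0.04) = 1 + j40 → |·| ≈ 40.012, ∠ ≈ 88.57°
pole (1 + j1000·0.1) = 1 + j100 → |·| ≈ 100, ∠ ≈ 89.43°
pole (1 + j1000·0.001) = 1 + j1 → |·| ≈ 1.4142, ∠ ≈ 45.00°
|L| = 2.5 · 50.01 · 40.012 / (100 · 1.4142) ≈ 35.373
Gain = 20 log₁₀(35.373) ≈ 30.97 dB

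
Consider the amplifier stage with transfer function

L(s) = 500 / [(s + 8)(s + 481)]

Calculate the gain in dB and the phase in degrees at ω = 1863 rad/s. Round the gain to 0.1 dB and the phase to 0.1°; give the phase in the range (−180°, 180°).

-77.1 dB, -165.3°

At s = jω = j1863:
pole (s+8): 8 + j1863 → |·| = √(8²+1863²) = √3470833 ≈ 1863, ∠ = arctan(1863/8) ≈ 89.75°
pole (s+481): 481 + j1863 → |·| = √(481²+1863²) = √3702130 ≈ 1924.1, ∠ = arctan(1863/481) ≈ 75.52°
|L| = 500 / 3.5846e+06 ≈ 0.00013949
Gain = 20 log₁₀(0.00013949) ≈ -77.11 dB
∠L = 0.00° − 165.27° = -165.27°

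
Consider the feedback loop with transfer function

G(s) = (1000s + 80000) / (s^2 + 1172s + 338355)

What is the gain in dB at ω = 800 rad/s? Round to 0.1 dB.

Substitute s = j800:
Numerator: 1000(j800) + 80000 = 80000 + j800000
Denominator: (j800)^2 + 1172(j800) + 338355 = -301645 + j937600
|N| = √(80000² + 800000²) ≈ 8.0399e+05, ∠N ≈ 84.29°
|D| = √(301645² + 937600²) ≈ 9.8493e+05, ∠D ≈ 107.83°
|G| = 8.0399e+05 / 9.8493e+05 ≈ 0.81629
Gain = 20 log₁₀(0.81629) ≈ -1.76 dB

-1.8 dB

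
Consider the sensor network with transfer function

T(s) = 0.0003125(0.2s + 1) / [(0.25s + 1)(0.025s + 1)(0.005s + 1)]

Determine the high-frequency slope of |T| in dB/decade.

-40 dB/decade

Each pole contributes −20 dB/decade at high frequency; each zero contributes +20 dB/decade.
Net: 1 zero(s) − 3 pole(s) → -40 dB/decade.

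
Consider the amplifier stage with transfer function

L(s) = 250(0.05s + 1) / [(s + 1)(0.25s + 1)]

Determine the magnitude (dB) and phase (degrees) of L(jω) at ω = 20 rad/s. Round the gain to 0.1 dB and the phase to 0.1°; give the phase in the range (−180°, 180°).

At ω = 20 rad/s:
zero (1 + j20·0.05) = 1 + j1 → |·| ≈ 1.4142, ∠ ≈ 45.00°
pole (1 + j20·1) = 1 + j20 → |·| ≈ 20.025, ∠ ≈ 87.14°
pole (1 + j20·0.25) = 1 + j5 → |·| ≈ 5.099, ∠ ≈ 78.69°
|L| = 250 · 1.4142 / (20.025 · 5.099) ≈ 3.4625
Gain = 20 log₁₀(3.4625) ≈ 10.79 dB
∠L = (45.00°) − (87.14° + 78.69°) = -120.83°

10.8 dB, -120.8°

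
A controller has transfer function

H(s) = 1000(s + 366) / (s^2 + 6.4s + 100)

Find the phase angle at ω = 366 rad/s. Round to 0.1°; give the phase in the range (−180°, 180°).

-134.0°

At s = jω = j366:
zero (s+366): 366 + j366 → |·| = √(366²+366²) = √267912 ≈ 517.6, ∠ = arctan(366/366) ≈ 45.00°
quadratic: (j366)² + 6.4·j366 + 100 = -133856 + j2342.4 → |·| ≈ 1.3388e+05, ∠ ≈ 179.00°
∠H = 45.00° − 179.00° = -134.00°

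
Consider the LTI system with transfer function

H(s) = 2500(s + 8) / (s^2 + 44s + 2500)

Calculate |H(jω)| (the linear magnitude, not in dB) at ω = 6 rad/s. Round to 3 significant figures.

10.1

At s = jω = j6:
zero (s+8): 8 + j6 → |·| = √(8²+6²) = √100 ≈ 10, ∠ = arctan(6/8) ≈ 36.87°
quadratic: (j6)² + 44·j6 + 2500 = 2464 + j264 → |·| ≈ 2478.1, ∠ ≈ 6.12°
|H| = 2500 · 10 / 2478.1 ≈ 10.088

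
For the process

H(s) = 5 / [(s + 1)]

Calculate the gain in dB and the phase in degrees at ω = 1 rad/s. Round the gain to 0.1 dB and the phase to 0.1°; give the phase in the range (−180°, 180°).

At ω = 1 rad/s:
pole (1 + j1·1) = 1 + j1 → |·| ≈ 1.4142, ∠ ≈ 45.00°
|H| = 5 · 1 / (1.4142) ≈ 3.5356
Gain = 20 log₁₀(3.5356) ≈ 10.97 dB
∠H = (0°) − (45.00°) = -45.00°

11.0 dB, -45.0°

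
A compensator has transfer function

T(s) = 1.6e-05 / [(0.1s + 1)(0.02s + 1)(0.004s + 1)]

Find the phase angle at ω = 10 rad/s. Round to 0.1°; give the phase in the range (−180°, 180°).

At ω = 10 rad/s:
pole (1 + j10·0.1) = 1 + j1 → |·| ≈ 1.4142, ∠ ≈ 45.00°
pole (1 + j10·0.02) = 1 + j0.2 → |·| ≈ 1.0198, ∠ ≈ 11.31°
pole (1 + j10·0.004) = 1 + j0.04 → |·| ≈ 1.0008, ∠ ≈ 2.29°
∠T = (0°) − (45.00° + 11.31° + 2.29°) = -58.60°

-58.6°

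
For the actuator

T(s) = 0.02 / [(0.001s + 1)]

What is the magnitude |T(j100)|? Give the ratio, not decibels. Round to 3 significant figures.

At ω = 100 rad/s:
pole (1 + j100·0.001) = 1 + j0.1 → |·| ≈ 1.005, ∠ ≈ 5.71°
|T| = 0.02 · 1 / (1.005) ≈ 0.0199

0.0199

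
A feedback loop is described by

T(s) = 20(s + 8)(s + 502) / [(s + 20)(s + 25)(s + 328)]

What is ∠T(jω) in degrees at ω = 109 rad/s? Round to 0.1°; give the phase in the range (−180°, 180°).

At s = jω = j109:
zero (s+8): 8 + j109 → |·| = √(8²+109²) = √11945 ≈ 109.29, ∠ = arctan(109/8) ≈ 85.80°
zero (s+502): 502 + j109 → |·| = √(502²+109²) = √263885 ≈ 513.7, ∠ = arctan(109/502) ≈ 12.25°
pole (s+20): 20 + j109 → |·| = √(20²+109²) = √12281 ≈ 110.82, ∠ = arctan(109/20) ≈ 79.60°
pole (s+25): 25 + j109 → |·| = √(25²+109²) = √12506 ≈ 111.83, ∠ = arctan(109/25) ≈ 77.08°
pole (s+328): 328 + j109 → |·| = √(328²+109²) = √119465 ≈ 345.64, ∠ = arctan(109/328) ≈ 18.38°
∠T = 98.05° − 175.06° = -77.01°

-77.0°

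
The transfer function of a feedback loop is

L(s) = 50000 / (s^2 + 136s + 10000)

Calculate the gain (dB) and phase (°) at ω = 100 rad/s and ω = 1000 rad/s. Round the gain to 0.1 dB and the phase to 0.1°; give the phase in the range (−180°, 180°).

ω = 100: 11.3 dB, -90.0°; ω = 1000: -26.0 dB, -172.2°

At s = jω = j100:
quadratic: (j100)² + 136·j100 + 10000 = 0 + j13600 → |·| ≈ 13600, ∠ ≈ 90.00°
|L| = 50000 / 13600 ≈ 3.6765
Gain = 20 log₁₀(3.6765) ≈ 11.31 dB
∠L = 0.00° − 90.00° = -90.00°

At s = jω = j1000:
quadratic: (j1000)² + 136·j1000 + 10000 = -990000 + j136000 → |·| ≈ 9.993e+05, ∠ ≈ 172.18°
|L| = 50000 / 9.993e+05 ≈ 0.050035
Gain = 20 log₁₀(0.050035) ≈ -26.01 dB
∠L = 0.00° − 172.18° = -172.18°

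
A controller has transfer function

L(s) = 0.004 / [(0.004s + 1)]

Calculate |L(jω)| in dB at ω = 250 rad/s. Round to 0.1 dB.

-51.0 dB

At ω = 250 rad/s:
pole (1 + j250·0.004) = 1 + j1 → |·| ≈ 1.4142, ∠ ≈ 45.00°
|L| = 0.004 · 1 / (1.4142) ≈ 0.0028285
Gain = 20 log₁₀(0.0028285) ≈ -50.97 dB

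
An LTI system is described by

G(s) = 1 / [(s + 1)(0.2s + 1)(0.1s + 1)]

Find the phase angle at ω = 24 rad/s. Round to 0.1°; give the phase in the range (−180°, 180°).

126.8°

At ω = 24 rad/s:
pole (1 + j24·1) = 1 + j24 → |·| ≈ 24.021, ∠ ≈ 87.61°
pole (1 + j24·0.2) = 1 + j4.8 → |·| ≈ 4.9031, ∠ ≈ 78.23°
pole (1 + j24·0.1) = 1 + j2.4 → |·| ≈ 2.6, ∠ ≈ 67.38°
∠G = (0°) − (87.61° + 78.23° + 67.38°) = -233.22° ≡ 126.78° (principal value)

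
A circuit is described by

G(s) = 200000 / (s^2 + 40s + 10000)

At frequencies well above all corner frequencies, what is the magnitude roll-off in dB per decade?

-40 dB/decade

Each pole contributes −20 dB/decade at high frequency; each zero contributes +20 dB/decade.
Net: 0 zero(s) − 2 pole(s) → -40 dB/decade.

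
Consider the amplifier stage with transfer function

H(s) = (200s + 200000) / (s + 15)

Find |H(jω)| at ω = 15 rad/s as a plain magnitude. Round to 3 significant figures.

9.43e+03

Substitute s = j15:
Numerator: 200(j15) + 200000 = 200000 + j3000
Denominator: (j15) + 15 = 15 + j15
|N| = √(200000² + 3000²) ≈ 2.0002e+05, ∠N ≈ 0.86°
|D| = √(15² + 15²) ≈ 21.213, ∠D ≈ 45.00°
|H| = 2.0002e+05 / 21.213 ≈ 9429.1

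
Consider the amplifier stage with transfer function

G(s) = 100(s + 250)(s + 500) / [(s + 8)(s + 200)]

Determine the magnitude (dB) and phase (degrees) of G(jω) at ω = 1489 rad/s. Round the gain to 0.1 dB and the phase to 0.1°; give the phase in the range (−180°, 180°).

40.5 dB, -20.1°

At s = jω = j1489:
zero (s+250): 250 + j1489 → |·| = √(250²+1489²) = √2279621 ≈ 1509.8, ∠ = arctan(1489/250) ≈ 80.47°
zero (s+500): 500 + j1489 → |·| = √(500²+1489²) = √2467121 ≈ 1570.7, ∠ = arctan(1489/500) ≈ 71.44°
pole (s+8): 8 + j1489 → |·| = √(8²+1489²) = √2217185 ≈ 1489, ∠ = arctan(1489/8) ≈ 89.69°
pole (s+200): 200 + j1489 → |·| = √(200²+1489²) = √2257121 ≈ 1502.4, ∠ = arctan(1489/200) ≈ 82.35°
|G| = 100 · 2.3714e+06 / 2.2371e+06 ≈ 106
Gain = 20 log₁₀(106) ≈ 40.51 dB
∠G = 151.91° − 172.04° = -20.13°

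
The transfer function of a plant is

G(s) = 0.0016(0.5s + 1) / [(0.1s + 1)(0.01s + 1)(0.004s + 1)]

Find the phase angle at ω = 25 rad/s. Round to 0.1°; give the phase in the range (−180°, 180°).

At ω = 25 rad/s:
zero (1 + j25·0.5) = 1 + j12.5 → |·| ≈ 12.54, ∠ ≈ 85.43°
pole (1 + j25·0.1) = 1 + j2.5 → |·| ≈ 2.6926, ∠ ≈ 68.20°
pole (1 + j25·0.01) = 1 + j0.25 → |·| ≈ 1.0308, ∠ ≈ 14.04°
pole (1 + j25·0.004) = 1 + j0.1 → |·| ≈ 1.005, ∠ ≈ 5.71°
∠G = (85.43°) − (68.20° + 14.04° + 5.71°) = -2.52°

-2.5°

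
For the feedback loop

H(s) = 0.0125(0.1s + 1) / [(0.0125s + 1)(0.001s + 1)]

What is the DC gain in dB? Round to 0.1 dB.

H(0) = 0.0125 · 1 / 1 = 0.0125
20 log₁₀(0.0125) ≈ -38.06 dB

-38.1 dB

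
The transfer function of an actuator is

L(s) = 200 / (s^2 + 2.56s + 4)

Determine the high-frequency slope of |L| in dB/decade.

Each pole contributes −20 dB/decade at high frequency; each zero contributes +20 dB/decade.
Net: 0 zero(s) − 2 pole(s) → -40 dB/decade.

-40 dB/decade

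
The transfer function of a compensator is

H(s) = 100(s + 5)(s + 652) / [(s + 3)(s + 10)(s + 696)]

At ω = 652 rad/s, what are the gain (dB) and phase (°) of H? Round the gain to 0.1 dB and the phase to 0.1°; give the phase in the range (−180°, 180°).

-16.6 dB, -87.4°

At s = jω = j652:
zero (s+5): 5 + j652 → |·| = √(5²+652²) = √425129 ≈ 652.02, ∠ = arctan(652/5) ≈ 89.56°
zero (s+652): 652 + j652 → |·| = √(652²+652²) = √850208 ≈ 922.07, ∠ = arctan(652/652) ≈ 45.00°
pole (s+3): 3 + j652 → |·| = √(3²+652²) = √425113 ≈ 652.01, ∠ = arctan(652/3) ≈ 89.74°
pole (s+10): 10 + j652 → |·| = √(10²+652²) = √425204 ≈ 652.08, ∠ = arctan(652/10) ≈ 89.12°
pole (s+696): 696 + j652 → |·| = √(696²+652²) = √909520 ≈ 953.69, ∠ = arctan(652/696) ≈ 43.13°
|H| = 100 · 6.0121e+05 / 4.0547e+08 ≈ 0.14827
Gain = 20 log₁₀(0.14827) ≈ -16.58 dB
∠H = 134.56° − 221.99° = -87.43°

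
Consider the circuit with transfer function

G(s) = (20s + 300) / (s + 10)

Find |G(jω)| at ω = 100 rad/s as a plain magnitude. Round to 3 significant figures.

Substitute s = j100:
Numerator: 20(j100) + 300 = 300 + j2000
Denominator: (j100) + 10 = 10 + j100
|N| = √(300² + 2000²) ≈ 2022.4, ∠N ≈ 81.47°
|D| = √(10² + 100²) ≈ 100.5, ∠D ≈ 84.29°
|G| = 2022.4 / 100.5 ≈ 20.123

20.1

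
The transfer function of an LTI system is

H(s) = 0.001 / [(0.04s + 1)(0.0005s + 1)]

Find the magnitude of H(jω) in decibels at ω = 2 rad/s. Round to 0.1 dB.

-60.0 dB

At ω = 2 rad/s:
pole (1 + j2·0.04) = 1 + j0.08 → |·| ≈ 1.0032, ∠ ≈ 4.57°
pole (1 + j2·0.0005) = 1 + j0.001 → |·| ≈ 1, ∠ ≈ 0.06°
|H| = 0.001 · 1 / (1.0032 · 1) ≈ 0.00099681
Gain = 20 log₁₀(0.00099681) ≈ -60.03 dB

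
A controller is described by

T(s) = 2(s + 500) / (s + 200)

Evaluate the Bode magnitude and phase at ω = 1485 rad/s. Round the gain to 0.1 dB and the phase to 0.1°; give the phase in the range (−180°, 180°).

6.4 dB, -10.9°

At s = jω = j1485:
zero (s+500): 500 + j1485 → |·| = √(500²+1485²) = √2455225 ≈ 1566.9, ∠ = arctan(1485/500) ≈ 71.39°
pole (s+200): 200 + j1485 → |·| = √(200²+1485²) = √2245225 ≈ 1498.4, ∠ = arctan(1485/200) ≈ 82.33°
|T| = 2 · 1566.9 / 1498.4 ≈ 2.0914
Gain = 20 log₁₀(2.0914) ≈ 6.41 dB
∠T = 71.39° − 82.33° = -10.94°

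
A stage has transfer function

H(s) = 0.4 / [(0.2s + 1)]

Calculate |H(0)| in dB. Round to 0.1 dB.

H(0) = 0.4 · 1 / 1 = 0.4
20 log₁₀(0.4) ≈ -7.96 dB

-8.0 dB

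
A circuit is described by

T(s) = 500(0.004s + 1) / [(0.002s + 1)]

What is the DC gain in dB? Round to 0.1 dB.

T(0) = 500 · 1 / 1 = 500
20 log₁₀(500) ≈ 53.98 dB

54.0 dB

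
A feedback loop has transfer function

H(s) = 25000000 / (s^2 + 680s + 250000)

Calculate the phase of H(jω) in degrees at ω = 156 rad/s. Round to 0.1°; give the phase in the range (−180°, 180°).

At s = jω = j156:
quadratic: (j156)² + 680·j156 + 250000 = 225664 + j106080 → |·| ≈ 2.4935e+05, ∠ ≈ 25.18°
∠H = 0.00° − 25.18° = -25.18°

-25.2°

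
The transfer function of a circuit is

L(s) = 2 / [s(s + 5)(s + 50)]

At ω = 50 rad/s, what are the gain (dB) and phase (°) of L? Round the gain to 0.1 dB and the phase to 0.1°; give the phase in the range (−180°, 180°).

At s = jω = j50:
pole (s+5): 5 + j50 → |·| = √(5²+50²) = √2525 ≈ 50.249, ∠ = arctan(50/5) ≈ 84.29°
pole (s+50): 50 + j50 → |·| = √(50²+50²) = √5000 ≈ 70.711, ∠ = arctan(50/50) ≈ 45.00°
pole at origin: |s| = 50, ∠ = 90.00° (in denominator)
|L| = 2 / 1.7766e+05 ≈ 1.1257e-05
Gain = 20 log₁₀(1.1257e-05) ≈ -98.97 dB
∠L = 0.00° − 219.29° = -219.29° ≡ 140.71° (principal value)

-99.0 dB, 140.7°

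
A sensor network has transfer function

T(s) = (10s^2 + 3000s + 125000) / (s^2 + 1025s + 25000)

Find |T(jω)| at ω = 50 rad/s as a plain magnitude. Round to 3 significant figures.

Substitute s = j50:
Numerator: 10(j50)^2 + 3000(j50) + 125000 = 100000 + j150000
Denominator: (j50)^2 + 1025(j50) + 25000 = 22500 + j51250
|N| = √(100000² + 150000²) ≈ 1.8028e+05, ∠N ≈ 56.31°
|D| = √(22500² + 51250²) ≈ 55972, ∠D ≈ 66.30°
|T| = 1.8028e+05 / 55972 ≈ 3.2209

3.22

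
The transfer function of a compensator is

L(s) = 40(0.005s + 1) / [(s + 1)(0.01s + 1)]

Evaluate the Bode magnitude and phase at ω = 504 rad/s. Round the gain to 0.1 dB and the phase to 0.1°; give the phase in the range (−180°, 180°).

At ω = 504 rad/s:
zero (1 + j504·0.005) = 1 + j2.52 → |·| ≈ 2.7112, ∠ ≈ 68.36°
pole (1 + j504·1) = 1 + j504 → |·| ≈ 504, ∠ ≈ 89.89°
pole (1 + j504·0.01) = 1 + j5.04 → |·| ≈ 5.1382, ∠ ≈ 78.78°
|L| = 40 · 2.7112 / (504 · 5.1382) ≈ 0.041877
Gain = 20 log₁₀(0.041877) ≈ -27.56 dB
∠L = (68.36°) − (89.89° + 78.78°) = -100.31°

-27.6 dB, -100.3°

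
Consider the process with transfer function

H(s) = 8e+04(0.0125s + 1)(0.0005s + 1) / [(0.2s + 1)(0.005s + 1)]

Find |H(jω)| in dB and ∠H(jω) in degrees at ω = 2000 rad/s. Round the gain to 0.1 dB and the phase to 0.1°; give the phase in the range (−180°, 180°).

57.0 dB, -41.4°

At ω = 2000 rad/s:
zero (1 + j2000·0.0125) = 1 + j25 → |·| ≈ 25.02, ∠ ≈ 87.71°
zero (1 + j2000·0.0005) = 1 + j1 → |·| ≈ 1.4142, ∠ ≈ 45.00°
pole (1 + j2000·0.2) = 1 + j400 → |·| ≈ 400, ∠ ≈ 89.86°
pole (1 + j2000·0.005) = 1 + j10 → |·| ≈ 10.05, ∠ ≈ 84.29°
|H| = 8e+04 · 25.02 · 1.4142 / (400 · 10.05) ≈ 704.14
Gain = 20 log₁₀(704.14) ≈ 56.95 dB
∠H = (87.71° + 45.00°) − (89.86° + 84.29°) = -41.44°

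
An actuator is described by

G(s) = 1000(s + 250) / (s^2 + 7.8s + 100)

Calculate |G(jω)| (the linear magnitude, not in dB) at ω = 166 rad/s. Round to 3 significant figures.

At s = jω = j166:
zero (s+250): 250 + j166 → |·| = √(250²+166²) = √90056 ≈ 300.09, ∠ = arctan(166/250) ≈ 33.58°
quadratic: (j166)² + 7.8·j166 + 100 = -27456 + j1294.8 → |·| ≈ 27487, ∠ ≈ 177.30°
|G| = 1000 · 300.09 / 27487 ≈ 10.918

10.9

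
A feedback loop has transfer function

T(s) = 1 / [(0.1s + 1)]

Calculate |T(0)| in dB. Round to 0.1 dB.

T(0) = 1 · 1 / 1 = 1
20 log₁₀(1) ≈ 0.00 dB

0.0 dB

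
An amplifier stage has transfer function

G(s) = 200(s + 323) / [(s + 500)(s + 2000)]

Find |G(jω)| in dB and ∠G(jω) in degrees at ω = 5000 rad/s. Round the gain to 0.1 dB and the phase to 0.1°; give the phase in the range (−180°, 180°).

At s = jω = j5000:
zero (s+323): 323 + j5000 → |·| = √(323²+5000²) = √25104329 ≈ 5010.4, ∠ = arctan(5000/323) ≈ 86.30°
pole (s+500): 500 + j5000 → |·| = √(500²+5000²) = √25250000 ≈ 5024.9, ∠ = arctan(5000/500) ≈ 84.29°
pole (s+2000): 2000 + j5000 → |·| = √(2000²+5000²) = √29000000 ≈ 5385.2, ∠ = arctan(5000/2000) ≈ 68.20°
|G| = 200 · 5010.4 / 2.706e+07 ≈ 0.037032
Gain = 20 log₁₀(0.037032) ≈ -28.63 dB
∠G = 86.30° − 152.49° = -66.19°

-28.6 dB, -66.2°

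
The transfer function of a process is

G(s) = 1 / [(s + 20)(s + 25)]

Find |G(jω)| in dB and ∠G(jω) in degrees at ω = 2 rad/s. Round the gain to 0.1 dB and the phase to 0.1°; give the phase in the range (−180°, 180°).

At s = jω = j2:
pole (s+20): 20 + j2 → |·| = √(20²+2²) = √404 ≈ 20.1, ∠ = arctan(2/20) ≈ 5.71°
pole (s+25): 25 + j2 → |·| = √(25²+2²) = √629 ≈ 25.08, ∠ = arctan(2/25) ≈ 4.57°
|G| = 1 / 504.11 ≈ 0.0019837
Gain = 20 log₁₀(0.0019837) ≈ -54.05 dB
∠G = 0.00° − 10.28° = -10.28°

-54.1 dB, -10.3°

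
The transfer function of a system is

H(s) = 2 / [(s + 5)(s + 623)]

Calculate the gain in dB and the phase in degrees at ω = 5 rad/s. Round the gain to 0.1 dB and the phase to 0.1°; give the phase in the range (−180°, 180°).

-66.9 dB, -45.5°

At s = jω = j5:
pole (s+5): 5 + j5 → |·| = √(5²+5²) = √50 ≈ 7.0711, ∠ = arctan(5/5) ≈ 45.00°
pole (s+623): 623 + j5 → |·| = √(623²+5²) = √388154 ≈ 623.02, ∠ = arctan(5/623) ≈ 0.46°
|H| = 2 / 4405.4 ≈ 0.00045399
Gain = 20 log₁₀(0.00045399) ≈ -66.86 dB
∠H = 0.00° − 45.46° = -45.46°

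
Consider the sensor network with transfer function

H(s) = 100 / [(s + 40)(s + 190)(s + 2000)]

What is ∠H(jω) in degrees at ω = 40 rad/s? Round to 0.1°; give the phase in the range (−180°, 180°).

-58.0°

At s = jω = j40:
pole (s+40): 40 + j40 → |·| = √(40²+40²) = √3200 ≈ 56.569, ∠ = arctan(40/40) ≈ 45.00°
pole (s+190): 190 + j40 → |·| = √(190²+40²) = √37700 ≈ 194.16, ∠ = arctan(40/190) ≈ 11.89°
pole (s+2000): 2000 + j40 → |·| = √(2000²+40²) = √4001600 ≈ 2000.4, ∠ = arctan(40/2000) ≈ 1.15°
∠H = 0.00° − 58.04° = -58.04°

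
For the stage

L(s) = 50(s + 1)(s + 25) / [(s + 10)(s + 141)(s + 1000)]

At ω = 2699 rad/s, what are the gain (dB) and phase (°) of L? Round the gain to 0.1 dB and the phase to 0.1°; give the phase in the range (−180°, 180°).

-35.2 dB, -67.0°

At s = jω = j2699:
zero (s+1): 1 + j2699 → |·| = √(1²+2699²) = √7284602 ≈ 2699, ∠ = arctan(2699/1) ≈ 89.98°
zero (s+25): 25 + j2699 → |·| = √(25²+2699²) = √7285226 ≈ 2699.1, ∠ = arctan(2699/25) ≈ 89.47°
pole (s+10): 10 + j2699 → |·| = √(10²+2699²) = √7284701 ≈ 2699, ∠ = arctan(2699/10) ≈ 89.79°
pole (s+141): 141 + j2699 → |·| = √(141²+2699²) = √7304482 ≈ 2702.7, ∠ = arctan(2699/141) ≈ 87.01°
pole (s+1000): 1000 + j2699 → |·| = √(1000²+2699²) = √8284601 ≈ 2878.3, ∠ = arctan(2699/1000) ≈ 69.67°
|L| = 50 · 7.2849e+06 / 2.0996e+10 ≈ 0.017348
Gain = 20 log₁₀(0.017348) ≈ -35.22 dB
∠L = 179.45° − 246.47° = -67.02°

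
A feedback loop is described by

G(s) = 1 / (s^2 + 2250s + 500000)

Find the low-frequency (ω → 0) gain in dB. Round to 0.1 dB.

-114.0 dB

G(0) = 1 / 500000 = 2e-06
20 log₁₀(2e-06) ≈ -113.98 dB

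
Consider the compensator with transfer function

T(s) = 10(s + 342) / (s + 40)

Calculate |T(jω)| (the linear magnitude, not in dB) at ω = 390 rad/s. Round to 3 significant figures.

At s = jω = j390:
zero (s+342): 342 + j390 → |·| = √(342²+390²) = √269064 ≈ 518.71, ∠ = arctan(390/342) ≈ 48.75°
pole (s+40): 40 + j390 → |·| = √(40²+390²) = √153700 ≈ 392.05, ∠ = arctan(390/40) ≈ 84.14°
|T| = 10 · 518.71 / 392.05 ≈ 13.231

13.2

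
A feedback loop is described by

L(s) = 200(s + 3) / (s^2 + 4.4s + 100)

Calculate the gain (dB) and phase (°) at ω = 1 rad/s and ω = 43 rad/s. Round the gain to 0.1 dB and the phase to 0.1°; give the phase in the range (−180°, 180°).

ω = 1: 16.1 dB, 15.9°; ω = 43: 13.8 dB, -87.8°

At s = jω = j1:
zero (s+3): 3 + j1 → |·| = √(3²+1²) = √10 ≈ 3.1623, ∠ = arctan(1/3) ≈ 18.43°
quadratic: (j1)² + 4.4·j1 + 100 = 99 + j4.4 → |·| ≈ 99.098, ∠ ≈ 2.54°
|L| = 200 · 3.1623 / 99.098 ≈ 6.3822
Gain = 20 log₁₀(6.3822) ≈ 16.10 dB
∠L = 18.43° − 2.54° = 15.89°

At s = jω = j43:
zero (s+3): 3 + j43 → |·| = √(3²+43²) = √1858 ≈ 43.105, ∠ = arctan(43/3) ≈ 86.01°
quadratic: (j43)² + 4.4·j43 + 100 = -1749 + j189.2 → |·| ≈ 1759.2, ∠ ≈ 173.83°
|L| = 200 · 43.105 / 1759.2 ≈ 4.9005
Gain = 20 log₁₀(4.9005) ≈ 13.80 dB
∠L = 86.01° − 173.83° = -87.82°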